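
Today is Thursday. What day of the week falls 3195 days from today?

Sunday

3195 = 456·7 + 3, so 3195 mod 7 = 3.
Thursday + 3 days → Sunday.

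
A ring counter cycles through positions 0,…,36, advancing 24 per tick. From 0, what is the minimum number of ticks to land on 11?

The inverse of 24 mod 37 is 17 (since 24·17 = 408 ≡ 1).
So x ≡ 17·11 = 187 ≡ 2 (mod 37).

2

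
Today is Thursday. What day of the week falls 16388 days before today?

16388 = 2341·7 + 1, so 16388 mod 7 = 1.
Thursday − 1 day → Wednesday.

Wednesday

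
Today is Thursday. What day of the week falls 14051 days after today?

14051 mod 7 = 2 (since 2007·7 = 14049).
Thursday + 2 days → Saturday.

Saturday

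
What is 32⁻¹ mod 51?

8

51 = 1·32 + 19
32 = 1·19 + 13
19 = 1·13 + 6
13 = 2·6 + 1
6 = 6·1 + 0
Back-substituting gives 32·8 ≡ 1 (mod 51).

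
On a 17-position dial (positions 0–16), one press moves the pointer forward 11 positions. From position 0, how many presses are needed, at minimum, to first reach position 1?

14

17 = 1·11 + 6
11 = 1·6 + 5
6 = 1·5 + 1
5 = 5·1 + 0
Back-substituting gives 11·14 ≡ 1 (mod 17).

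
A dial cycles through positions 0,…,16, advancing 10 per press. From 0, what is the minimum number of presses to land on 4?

The inverse of 10 mod 17 is 12 (since 10·12 = 120 ≡ 1).
Multiplying both sides by 12: x ≡ 12·4 = 48 ≡ 14 (mod 17).

14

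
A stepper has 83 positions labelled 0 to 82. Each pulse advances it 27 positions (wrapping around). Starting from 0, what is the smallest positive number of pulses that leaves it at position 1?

27·40 = 1080 = 13·83 + 1, so 27⁻¹ ≡ 40 (mod 83).

40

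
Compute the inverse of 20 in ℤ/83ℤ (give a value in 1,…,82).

83 = 4·20 + 3
20 = 6·3 + 2
3 = 1·2 + 1
2 = 2·1 + 0
Back-substituting gives 20·54 ≡ 1 (mod 83).

54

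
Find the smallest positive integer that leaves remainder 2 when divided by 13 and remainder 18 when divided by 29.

x ≡ 2 (mod 13) gives x ∈ {2, 15, 28, 41, 54, 67, 80, 93, …}.
The first of these with x mod 29 = 18 is 366.

366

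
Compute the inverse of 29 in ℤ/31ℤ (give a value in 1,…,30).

15

31 = 1·29 + 2
29 = 14·2 + 1
2 = 2·1 + 0
Back-substituting gives 29·15 ≡ 1 (mod 31).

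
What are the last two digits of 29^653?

By repeated squaring mod 100: 29^1≡29, 29^2≡41, 29^4≡81, 29^8≡61, 29^16≡21, 29^32≡41, 29^64≡81, 29^128≡61, 29^256≡21, 29^512≡41.
653 = 1 + 4 + 8 + 128 + 512, so 29^653 ≡ 29·81·61·61·41 ≡ 89 (mod 100).

89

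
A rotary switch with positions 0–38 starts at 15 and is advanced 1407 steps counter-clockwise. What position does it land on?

12

1407 = 36·39 + 3, so 1407 mod 39 = 3.
(15 − 3) mod 39 = 12.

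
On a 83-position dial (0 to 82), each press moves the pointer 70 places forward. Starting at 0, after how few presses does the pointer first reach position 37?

61

70⁻¹ ≡ 51 (mod 83) because 70·51 = 3570 = 43·83 + 1.
Multiplying both sides by 51: x ≡ 51·37 = 1887 ≡ 61 (mod 83).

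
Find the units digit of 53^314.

9

The units digit of 53^n cycles with period 4: 3, 9, 7, 1, …
314 leaves remainder 2 on division by 4, so 53^314 ends in 9.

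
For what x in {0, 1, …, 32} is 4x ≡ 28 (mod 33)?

The inverse of 4 mod 33 is 25 (since 4·25 = 100 ≡ 1).
Multiplying both sides by 25: x ≡ 25·28 = 700 ≡ 7 (mod 33).

7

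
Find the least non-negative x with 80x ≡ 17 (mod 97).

The inverse of 80 mod 97 is 57 (since 80·57 = 4560 ≡ 1).
Multiplying both sides by 57: x ≡ 57·17 = 969 ≡ 96 (mod 97).

96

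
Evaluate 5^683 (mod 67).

5

Square-and-reduce mod 67: 5^1≡5, 5^2≡25, 5^4≡22, 5^8≡15, 5^16≡24, 5^32≡40, 5^64≡59, 5^128≡64, 5^256≡9, 5^512≡14.
683 = 1 + 2 + 8 + 32 + 128 + 512, so 5^683 ≡ 5·25·15·40·64·14 ≡ 5 (mod 67).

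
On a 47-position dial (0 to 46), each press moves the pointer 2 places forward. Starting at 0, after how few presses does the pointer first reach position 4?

2⁻¹ ≡ 24 (mod 47) because 2·24 = 48 = 1·47 + 1.
So x ≡ 24·4 = 96 ≡ 2 (mod 47).

2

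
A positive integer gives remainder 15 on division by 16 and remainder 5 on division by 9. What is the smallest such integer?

95

Since 9·9 ≡ 1 (mod 16), take x = 5 + 9·((15−5)·9 mod 16) = 5 + 9·10 = 95.
Check: 95 mod 16 = 15, 95 mod 9 = 5.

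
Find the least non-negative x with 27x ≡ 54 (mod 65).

2

27⁻¹ ≡ 53 (mod 65) because 27·53 = 1431 = 22·65 + 1.
So x ≡ 53·54 = 2862 ≡ 2 (mod 65).
Check: 27·2 = 54 = 0·65 + 54.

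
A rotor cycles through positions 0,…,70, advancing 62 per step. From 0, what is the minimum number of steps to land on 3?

The inverse of 62 mod 71 is 63 (since 62·63 = 3906 ≡ 1).
So x ≡ 63·3 = 189 ≡ 47 (mod 71).
Check: 62·47 = 2914 = 41·71 + 3.

47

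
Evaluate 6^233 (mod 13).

By repeated squaring mod 13: 6^1≡6, 6^2≡10, 6^4≡9, 6^8≡3, 6^16≡9, 6^32≡3, 6^64≡9, 6^128≡3.
Since 233 = 1 + 8 + 32 + 64 + 128 in binary, 6^233 ≡ 6·3·3·9·3 ≡ 2 (mod 13).

2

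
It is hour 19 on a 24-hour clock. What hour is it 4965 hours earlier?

22

4965 = 206·24 + 21, so 4965 mod 24 = 21.
(19 − 21) mod 24 = 22.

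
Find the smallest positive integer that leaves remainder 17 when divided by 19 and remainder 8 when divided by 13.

112

Since 13·3 ≡ 1 (mod 19), take x = 8 + 13·((17−8)·3 mod 19) = 8 + 13·8 = 112.
Check: 112 mod 19 = 17, 112 mod 13 = 8.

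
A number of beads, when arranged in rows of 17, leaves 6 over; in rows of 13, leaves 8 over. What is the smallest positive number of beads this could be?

Since 13·4 ≡ 1 (mod 17), take x = 8 + 13·((6−8)·4 mod 17) = 8 + 13·9 = 125.
Check: 125 mod 17 = 6, 125 mod 13 = 8.

125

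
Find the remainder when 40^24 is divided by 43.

16

Square-and-reduce mod 43: 40^1≡40, 40^2≡9, 40^4≡38, 40^8≡25, 40^16≡23.
Since 24 = 8 + 16 in binary, 40^24 ≡ 25·23 ≡ 16 (mod 43).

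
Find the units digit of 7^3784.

1

Powers of 7 mod 10 repeat with period 4: 7, 9, 3, 1.
3784 leaves remainder 0 on division by 4, so 7^3784 ends in 1.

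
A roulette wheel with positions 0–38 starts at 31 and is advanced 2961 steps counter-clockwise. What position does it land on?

2961 mod 39 = 36 (since 75·39 = 2925).
(31 − 36) mod 39 = 34.

34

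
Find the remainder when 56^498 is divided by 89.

9

By repeated squaring mod 89: 56^1≡56, 56^2≡21, 56^4≡85, 56^8≡16, 56^16≡78, 56^32≡32, 56^64≡45, 56^128≡67, 56^256≡39.
498 = 2 + 16 + 32 + 64 + 128 + 256, so 56^498 ≡ 21·78·32·45·67·39 ≡ 9 (mod 89).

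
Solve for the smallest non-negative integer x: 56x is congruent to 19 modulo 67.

56⁻¹ ≡ 6 (mod 67) because 56·6 = 336 = 5·67 + 1.
So x ≡ 6·19 = 114 ≡ 47 (mod 67).

47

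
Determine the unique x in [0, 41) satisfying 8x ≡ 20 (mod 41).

23

8⁻¹ ≡ 36 (mod 41) because 8·36 = 288 = 7·41 + 1.
Multiplying both sides by 36: x ≡ 36·20 = 720 ≡ 23 (mod 41).
Check: 8·23 = 184 = 4·41 + 20.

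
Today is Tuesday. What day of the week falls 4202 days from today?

4202 mod 7 = 2 (since 600·7 = 4200).
Tuesday + 2 days → Thursday.

Thursday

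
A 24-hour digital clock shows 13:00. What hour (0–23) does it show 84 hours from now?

1

84 mod 24 = 12 (since 3·24 = 72).
(13 + 12) mod 24 = 1.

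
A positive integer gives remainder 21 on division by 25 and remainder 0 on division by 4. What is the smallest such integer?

Since 4·19 ≡ 1 (mod 25), take x = 0 + 4·((21−0)·19 mod 25) = 0 + 4·24 = 96.
Check: 96 mod 25 = 21, 96 mod 4 = 0.

96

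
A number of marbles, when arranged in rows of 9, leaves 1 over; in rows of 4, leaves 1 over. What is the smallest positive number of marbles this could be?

1

Since 4·7 ≡ 1 (mod 9), take x = 1 + 4·((1−1)·7 mod 9) = 1 + 4·0 = 1.
Check: 1 mod 9 = 1, 1 mod 4 = 1.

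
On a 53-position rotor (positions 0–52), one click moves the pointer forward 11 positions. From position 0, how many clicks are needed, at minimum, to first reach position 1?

29

53 = 4·11 + 9
11 = 1·9 + 2
9 = 4·2 + 1
2 = 2·1 + 0
Back-substituting gives 11·29 ≡ 1 (mod 53).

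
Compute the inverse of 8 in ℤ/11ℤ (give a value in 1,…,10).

7

8·7 = 56 = 5·11 + 1, so 8⁻¹ ≡ 7 (mod 11).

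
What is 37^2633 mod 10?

Powers of 7 mod 10 repeat with period 4: 7, 9, 3, 1.
2633 leaves remainder 1 on division by 4, so 37^2633 ends in 7.

7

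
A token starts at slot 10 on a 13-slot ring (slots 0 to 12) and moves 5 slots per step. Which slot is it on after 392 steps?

392·5 = 1960.
Dividing 1960 by 13 gives quotient 150 and remainder 10.
(10 + 10) mod 13 = 7.

7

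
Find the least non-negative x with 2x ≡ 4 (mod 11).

2

2⁻¹ ≡ 6 (mod 11) because 2·6 = 12 = 1·11 + 1.
So x ≡ 6·4 = 24 ≡ 2 (mod 11).
Check: 2·2 = 4 = 0·11 + 4.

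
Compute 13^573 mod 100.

53

By repeated squaring mod 100: 13^1≡13, 13^2≡69, 13^4≡61, 13^8≡21, 13^16≡41, 13^32≡81, 13^64≡61, 13^128≡21, 13^256≡41, 13^512≡81.
573 = 1 + 4 + 8 + 16 + 32 + 512, so 13^573 ≡ 13·61·21·41·81·81 ≡ 53 (mod 100).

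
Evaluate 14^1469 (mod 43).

40

Square-and-reduce mod 43: 14^1≡14, 14^2≡24, 14^4≡17, 14^8≡31, 14^16≡15, 14^32≡10, 14^64≡14, 14^128≡24, 14^256≡17, 14^512≡31, 14^1024≡15.
Since 1469 = 1 + 4 + 8 + 16 + 32 + 128 + 256 + 1024 in binary, 14^1469 ≡ 14·17·31·15·10·24·17·15 ≡ 40 (mod 43).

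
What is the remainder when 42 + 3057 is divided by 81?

3057 − 37·81 = 60, so 3057 ≡ 60 (mod 81).
(42 + 60) mod 81 = 21.

21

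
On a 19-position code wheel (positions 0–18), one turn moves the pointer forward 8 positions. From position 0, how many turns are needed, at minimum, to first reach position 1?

19 = 2·8 + 3
8 = 2·3 + 2
3 = 1·2 + 1
2 = 2·1 + 0
Back-substituting gives 8·12 ≡ 1 (mod 19).

12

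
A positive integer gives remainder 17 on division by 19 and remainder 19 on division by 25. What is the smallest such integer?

x ≡ 17 (mod 19) gives x ∈ {17, 36, 55, 74, 93, 112, 131, 150, …}.
The first of these with x mod 25 = 19 is 169.

169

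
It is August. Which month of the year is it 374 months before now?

374 − 31·12 = 2, so 374 ≡ 2 (mod 12).
August − 2 months → June.

June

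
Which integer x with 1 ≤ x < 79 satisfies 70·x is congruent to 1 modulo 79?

35

70·35 = 2450 = 31·79 + 1, so 70⁻¹ ≡ 35 (mod 79).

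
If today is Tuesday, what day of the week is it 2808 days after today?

2808 = 401·7 + 1, so 2808 mod 7 = 1.
Tuesday + 1 day → Wednesday.

Wednesday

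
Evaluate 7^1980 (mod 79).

Successive squares of 7 mod 79: 7^1≡7, 7^2≡49, 7^4≡31, 7^8≡13, 7^16≡11, 7^32≡42, 7^64≡26, 7^128≡44, 7^256≡40, 7^512≡20, 7^1024≡5.
Since 1980 = 4 + 8 + 16 + 32 + 128 + 256 + 512 + 1024 in binary, 7^1980 ≡ 31·13·11·42·44·40·20·5 ≡ 46 (mod 79).

46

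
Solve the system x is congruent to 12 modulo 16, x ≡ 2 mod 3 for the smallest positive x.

44

x ≡ 2 (mod 3) gives x ∈ {2, 5, 8, 11, 14, 17, 20, 23, …}.
The first of these with x mod 16 = 12 is 44.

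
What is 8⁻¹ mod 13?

8·5 = 40 = 3·13 + 1, so 8⁻¹ ≡ 5 (mod 13).

5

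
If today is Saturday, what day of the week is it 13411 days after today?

Friday

Dividing 13411 by 7 gives quotient 1915 and remainder 6.
Saturday + 6 days → Friday.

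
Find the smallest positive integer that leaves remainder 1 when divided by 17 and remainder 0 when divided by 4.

Since 4·13 ≡ 1 (mod 17), take x = 0 + 4·((1−0)·13 mod 17) = 0 + 4·13 = 52.
Check: 52 mod 17 = 1, 52 mod 4 = 0.

52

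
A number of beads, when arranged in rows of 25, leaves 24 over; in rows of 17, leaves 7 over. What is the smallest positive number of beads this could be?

x ≡ 7 (mod 17) gives x ∈ {7, 24}.
The first of these with x mod 25 = 24 is 24.

24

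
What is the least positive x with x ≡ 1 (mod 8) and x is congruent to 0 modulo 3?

x ≡ 0 (mod 3) gives x ∈ {0, 3, 6, 9}.
The first of these with x mod 8 = 1 is 9.

9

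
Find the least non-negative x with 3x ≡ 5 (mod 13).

3⁻¹ ≡ 9 (mod 13) because 3·9 = 27 = 2·13 + 1.
So x ≡ 9·5 = 45 ≡ 6 (mod 13).

6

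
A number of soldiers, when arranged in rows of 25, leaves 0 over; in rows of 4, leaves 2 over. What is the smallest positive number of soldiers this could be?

x ≡ 2 (mod 4) gives x ∈ {2, 6, 10, 14, 18, 22, 26, 30, …}.
The first of these with x mod 25 = 0 is 50.

50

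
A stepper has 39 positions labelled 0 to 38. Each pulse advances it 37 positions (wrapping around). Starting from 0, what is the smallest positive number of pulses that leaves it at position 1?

39 = 1·37 + 2
37 = 18·2 + 1
2 = 2·1 + 0
Back-substituting gives 37·19 ≡ 1 (mod 39).

19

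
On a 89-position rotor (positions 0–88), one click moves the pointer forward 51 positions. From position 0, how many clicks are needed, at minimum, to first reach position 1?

7

89 = 1·51 + 38
51 = 1·38 + 13
38 = 2·13 + 12
13 = 1·12 + 1
12 = 12·1 + 0
Back-substituting gives 51·7 ≡ 1 (mod 89).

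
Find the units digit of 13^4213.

Powers of 3 mod 10 repeat with period 4: 3, 9, 7, 1.
4213 mod 4 = 1, so the last digit matches 3^1 = 3.

3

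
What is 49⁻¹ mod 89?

20

49·20 = 980 = 11·89 + 1, so 49⁻¹ ≡ 20 (mod 89).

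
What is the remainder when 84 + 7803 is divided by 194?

127

7803 = 40·194 + 43, so 7803 mod 194 = 43.
(84 + 43) mod 194 = 127.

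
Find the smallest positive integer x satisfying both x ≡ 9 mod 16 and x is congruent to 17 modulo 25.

x ≡ 9 (mod 16) gives x ∈ {9, 25, 41, 57, 73, 89, 105, 121, …}.
The first of these with x mod 25 = 17 is 217.

217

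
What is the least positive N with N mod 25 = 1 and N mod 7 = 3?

x ≡ 3 (mod 7) gives x ∈ {3, 10, 17, 24, 31, 38, 45, 52, …}.
The first of these with x mod 25 = 1 is 101.

101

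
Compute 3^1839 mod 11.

Successive squares of 3 mod 11: 3^1≡3, 3^2≡9, 3^4≡4, 3^8≡5, 3^16≡3, 3^32≡9, 3^64≡4, 3^128≡5, 3^256≡3, 3^512≡9, 3^1024≡4.
1839 = 1 + 2 + 4 + 8 + 32 + 256 + 512 + 1024, so 3^1839 ≡ 3·9·4·5·9·3·9·4 ≡ 4 (mod 11).

4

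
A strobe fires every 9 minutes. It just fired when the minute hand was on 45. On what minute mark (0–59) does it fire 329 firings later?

329·9 = 2961.
Dividing 2961 by 60 gives quotient 49 and remainder 21.
(45 + 21) mod 60 = 6.

6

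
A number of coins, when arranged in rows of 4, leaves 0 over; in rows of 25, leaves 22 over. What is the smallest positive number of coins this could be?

Since 25·1 ≡ 1 (mod 4), take x = 22 + 25·((0−22)·1 mod 4) = 22 + 25·2 = 72.
Check: 72 mod 4 = 0, 72 mod 25 = 22.

72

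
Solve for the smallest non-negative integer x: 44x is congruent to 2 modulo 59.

51

44⁻¹ ≡ 55 (mod 59) because 44·55 = 2420 = 41·59 + 1.
So x ≡ 55·2 = 110 ≡ 51 (mod 59).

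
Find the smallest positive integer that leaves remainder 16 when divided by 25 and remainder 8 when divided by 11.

41

x ≡ 8 (mod 11) gives x ∈ {8, 19, 30, 41}.
The first of these with x mod 25 = 16 is 41.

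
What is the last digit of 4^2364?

6

The units digit of 4^n cycles with period 2: 4, 6, …
2364 leaves remainder 0 on division by 2, so 4^2364 ends in 6.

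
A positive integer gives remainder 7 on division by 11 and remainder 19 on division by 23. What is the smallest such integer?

x ≡ 7 (mod 11) gives x ∈ {7, 18, 29, 40, 51, 62, 73, 84, …}.
The first of these with x mod 23 = 19 is 249.

249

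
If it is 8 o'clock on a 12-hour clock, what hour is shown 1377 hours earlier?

Dividing 1377 by 12 gives quotient 114 and remainder 9.
8 − 9 → 11 on a 12-hour dial.

11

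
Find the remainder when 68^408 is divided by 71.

12

Successive squares of 68 mod 71: 68^1≡68, 68^2≡9, 68^4≡10, 68^8≡29, 68^16≡60, 68^32≡50, 68^64≡15, 68^128≡12, 68^256≡2.
408 = 8 + 16 + 128 + 256, so 68^408 ≡ 29·60·12·2 ≡ 12 (mod 71).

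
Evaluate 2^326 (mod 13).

4

By repeated squaring mod 13: 2^1≡2, 2^2≡4, 2^4≡3, 2^8≡9, 2^16≡3, 2^32≡9, 2^64≡3, 2^128≡9, 2^256≡3.
Since 326 = 2 + 4 + 64 + 256 in binary, 2^326 ≡ 4·3·3·3 ≡ 4 (mod 13).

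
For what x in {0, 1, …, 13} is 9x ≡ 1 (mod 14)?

9⁻¹ ≡ 11 (mod 14) because 9·11 = 99 = 7·14 + 1.
Multiplying both sides by 11: x ≡ 11·1 = 11 ≡ 11 (mod 14).

11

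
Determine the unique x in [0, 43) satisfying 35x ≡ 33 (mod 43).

12

35⁻¹ ≡ 16 (mod 43) because 35·16 = 560 = 13·43 + 1.
So x ≡ 16·33 = 528 ≡ 12 (mod 43).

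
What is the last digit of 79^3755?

Last digits of 9^n: 9, 1 (period 2).
3755 mod 2 = 1, so the last digit matches 9^1 = 9.

9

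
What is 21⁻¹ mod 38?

29

38 = 1·21 + 17
21 = 1·17 + 4
17 = 4·4 + 1
4 = 4·1 + 0
Back-substituting gives 21·29 ≡ 1 (mod 38).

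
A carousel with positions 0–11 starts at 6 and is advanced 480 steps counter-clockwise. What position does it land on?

6

480 = 40·12 + 0, so 480 mod 12 = 0.
(6 − 0) mod 12 = 6.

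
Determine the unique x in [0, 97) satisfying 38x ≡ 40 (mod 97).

38⁻¹ ≡ 23 (mod 97) because 38·23 = 874 = 9·97 + 1.
Multiplying both sides by 23: x ≡ 23·40 = 920 ≡ 47 (mod 97).

47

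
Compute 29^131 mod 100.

By repeated squaring mod 100: 29^1≡29, 29^2≡41, 29^4≡81, 29^8≡61, 29^16≡21, 29^32≡41, 29^64≡81, 29^128≡61.
Since 131 = 1 + 2 + 128 in binary, 29^131 ≡ 29·41·61 ≡ 29 (mod 100).

29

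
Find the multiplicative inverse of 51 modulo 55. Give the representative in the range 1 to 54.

51·41 = 2091 = 38·55 + 1, so 51⁻¹ ≡ 41 (mod 55).

41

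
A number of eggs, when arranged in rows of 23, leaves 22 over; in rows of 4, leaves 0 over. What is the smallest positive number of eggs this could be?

68

x ≡ 0 (mod 4) gives x ∈ {0, 4, 8, 12, 16, 20, 24, 28, …}.
The first of these with x mod 23 = 22 is 68.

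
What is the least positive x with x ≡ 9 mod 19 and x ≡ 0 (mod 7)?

28

Since 7·11 ≡ 1 (mod 19), take x = 0 + 7·((9−0)·11 mod 19) = 0 + 7·4 = 28.
Check: 28 mod 19 = 9, 28 mod 7 = 0.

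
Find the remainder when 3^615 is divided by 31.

By repeated squaring mod 31: 3^1≡3, 3^2≡9, 3^4≡19, 3^8≡20, 3^16≡28, 3^32≡9, 3^64≡19, 3^128≡20, 3^256≡28, 3^512≡9.
615 = 1 + 2 + 4 + 32 + 64 + 512, so 3^615 ≡ 3·9·19·9·19·9 ≡ 30 (mod 31).

30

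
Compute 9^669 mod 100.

89

Successive squares of 9 mod 100: 9^1≡9, 9^2≡81, 9^4≡61, 9^8≡21, 9^16≡41, 9^32≡81, 9^64≡61, 9^128≡21, 9^256≡41, 9^512≡81.
Since 669 = 1 + 4 + 8 + 16 + 128 + 512 in binary, 9^669 ≡ 9·61·21·41·21·81 ≡ 89 (mod 100).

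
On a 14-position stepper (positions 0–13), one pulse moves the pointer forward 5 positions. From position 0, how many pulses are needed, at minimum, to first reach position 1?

3

5·3 = 15 = 1·14 + 1, so 5⁻¹ ≡ 3 (mod 14).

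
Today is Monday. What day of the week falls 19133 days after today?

Wednesday

19133 − 2733·7 = 2, so 19133 ≡ 2 (mod 7).
Monday + 2 days → Wednesday.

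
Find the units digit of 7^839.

3

The units digit of 7^n cycles with period 4: 7, 9, 3, 1, …
839 leaves remainder 3 on division by 4, so 7^839 ends in 3.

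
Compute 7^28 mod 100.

Square-and-reduce mod 100: 7^1≡7, 7^2≡49, 7^4≡1, 7^8≡1, 7^16≡1.
28 = 4 + 8 + 16, so 7^28 ≡ 1·1·1 ≡ 1 (mod 100).

1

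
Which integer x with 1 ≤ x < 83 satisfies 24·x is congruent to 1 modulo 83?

83 = 3·24 + 11
24 = 2·11 + 2
11 = 5·2 + 1
2 = 2·1 + 0
Back-substituting gives 24·45 ≡ 1 (mod 83).

45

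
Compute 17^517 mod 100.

Successive squares of 17 mod 100: 17^1≡17, 17^2≡89, 17^4≡21, 17^8≡41, 17^16≡81, 17^32≡61, 17^64≡21, 17^128≡41, 17^256≡81, 17^512≡61.
Since 517 = 1 + 4 + 512 in binary, 17^517 ≡ 17·21·61 ≡ 77 (mod 100).

77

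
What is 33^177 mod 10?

3

Last digits of 3^n: 3, 9, 7, 1 (period 4).
177 leaves remainder 1 on division by 4, so 33^177 ends in 3.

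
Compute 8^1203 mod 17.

2

Successive squares of 8 mod 17: 8^1≡8, 8^2≡13, 8^4≡16, 8^8≡1, 8^16≡1, 8^32≡1, 8^64≡1, 8^128≡1, 8^256≡1, 8^512≡1, 8^1024≡1.
1203 = 1 + 2 + 16 + 32 + 128 + 1024, so 8^1203 ≡ 8·13·1·1·1·1 ≡ 2 (mod 17).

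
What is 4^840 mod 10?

6

The units digit of 4^n cycles with period 2: 4, 6, …
840 leaves remainder 0 on division by 2, so 4^840 ends in 6.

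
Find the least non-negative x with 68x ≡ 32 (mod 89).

79

The inverse of 68 mod 89 is 72 (since 68·72 = 4896 ≡ 1).
Multiplying both sides by 72: x ≡ 72·32 = 2304 ≡ 79 (mod 89).
Check: 68·79 = 5372 = 60·89 + 32.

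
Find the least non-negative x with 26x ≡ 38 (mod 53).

26⁻¹ ≡ 51 (mod 53) because 26·51 = 1326 = 25·53 + 1.
So x ≡ 51·38 = 1938 ≡ 30 (mod 53).

30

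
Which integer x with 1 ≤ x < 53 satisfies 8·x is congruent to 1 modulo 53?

20

8·20 = 160 = 3·53 + 1, so 8⁻¹ ≡ 20 (mod 53).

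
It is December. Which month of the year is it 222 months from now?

Dividing 222 by 12 gives quotient 18 and remainder 6.
December + 6 months → June.

June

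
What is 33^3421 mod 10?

The units digit of 33^n cycles with period 4: 3, 9, 7, 1, …
3421 leaves remainder 1 on division by 4, so 33^3421 ends in 3.

3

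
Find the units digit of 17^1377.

The units digit of 17^n cycles with period 4: 7, 9, 3, 1, …
1377 mod 4 = 1, so the last digit matches 7^1 = 7.

7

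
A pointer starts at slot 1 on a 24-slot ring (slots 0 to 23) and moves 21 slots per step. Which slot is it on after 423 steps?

4

423·21 = 8883.
8883 mod 24 = 3 (since 370·24 = 8880).
(1 + 3) mod 24 = 4.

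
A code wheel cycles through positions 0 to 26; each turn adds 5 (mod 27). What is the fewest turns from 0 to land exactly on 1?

5·11 = 55 = 2·27 + 1, so 5⁻¹ ≡ 11 (mod 27).

11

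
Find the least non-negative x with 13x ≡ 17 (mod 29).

8

13⁻¹ ≡ 9 (mod 29) because 13·9 = 117 = 4·29 + 1.
Multiplying both sides by 9: x ≡ 9·17 = 153 ≡ 8 (mod 29).
Check: 13·8 = 104 = 3·29 + 17.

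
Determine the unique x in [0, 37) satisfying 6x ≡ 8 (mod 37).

6⁻¹ ≡ 31 (mod 37) because 6·31 = 186 = 5·37 + 1.
Multiplying both sides by 31: x ≡ 31·8 = 248 ≡ 26 (mod 37).
Check: 6·26 = 156 = 4·37 + 8.

26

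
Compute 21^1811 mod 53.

By repeated squaring mod 53: 21^1≡21, 21^2≡17, 21^4≡24, 21^8≡46, 21^16≡49, 21^32≡16, 21^64≡44, 21^128≡28, 21^256≡42, 21^512≡15, 21^1024≡13.
1811 = 1 + 2 + 16 + 256 + 512 + 1024, so 21^1811 ≡ 21·17·49·42·15·13 ≡ 31 (mod 53).

31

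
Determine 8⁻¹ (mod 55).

8·7 = 56 = 1·55 + 1, so 8⁻¹ ≡ 7 (mod 55).

7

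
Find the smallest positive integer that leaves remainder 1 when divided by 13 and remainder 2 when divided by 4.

14

Since 4·10 ≡ 1 (mod 13), take x = 2 + 4·((1−2)·10 mod 13) = 2 + 4·3 = 14.
Check: 14 mod 13 = 1, 14 mod 4 = 2.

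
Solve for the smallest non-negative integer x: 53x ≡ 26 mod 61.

12

53⁻¹ ≡ 38 (mod 61) because 53·38 = 2014 = 33·61 + 1.
So x ≡ 38·26 = 988 ≡ 12 (mod 61).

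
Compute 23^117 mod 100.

Successive squares of 23 mod 100: 23^1≡23, 23^2≡29, 23^4≡41, 23^8≡81, 23^16≡61, 23^32≡21, 23^64≡41.
117 = 1 + 4 + 16 + 32 + 64, so 23^117 ≡ 23·41·61·21·41 ≡ 3 (mod 100).

3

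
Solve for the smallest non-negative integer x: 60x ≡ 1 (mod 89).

46

60⁻¹ ≡ 46 (mod 89) because 60·46 = 2760 = 31·89 + 1.
So x ≡ 46·1 = 46 ≡ 46 (mod 89).
Check: 60·46 = 2760 = 31·89 + 1.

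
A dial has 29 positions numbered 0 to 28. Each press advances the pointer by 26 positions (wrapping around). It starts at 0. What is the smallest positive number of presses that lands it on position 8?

26⁻¹ ≡ 19 (mod 29) because 26·19 = 494 = 17·29 + 1.
Multiplying both sides by 19: x ≡ 19·8 = 152 ≡ 7 (mod 29).

7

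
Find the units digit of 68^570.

The units digit of 68^n cycles with period 4: 8, 4, 2, 6, …
570 leaves remainder 2 on division by 4, so 68^570 ends in 4.

4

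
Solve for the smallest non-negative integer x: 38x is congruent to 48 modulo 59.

38⁻¹ ≡ 14 (mod 59) because 38·14 = 532 = 9·59 + 1.
Multiplying both sides by 14: x ≡ 14·48 = 672 ≡ 23 (mod 59).
Check: 38·23 = 874 = 14·59 + 48.

23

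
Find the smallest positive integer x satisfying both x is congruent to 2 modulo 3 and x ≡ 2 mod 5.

x ≡ 2 (mod 3) gives x ∈ {2}.
The first of these with x mod 5 = 2 is 2.

2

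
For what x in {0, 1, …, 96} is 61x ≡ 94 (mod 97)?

61⁻¹ ≡ 35 (mod 97) because 61·35 = 2135 = 22·97 + 1.
Multiplying both sides by 35: x ≡ 35·94 = 3290 ≡ 89 (mod 97).

89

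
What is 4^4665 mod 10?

Powers of 4 mod 10 repeat with period 2: 4, 6.
4665 leaves remainder 1 on division by 2, so 4^4665 ends in 4.

4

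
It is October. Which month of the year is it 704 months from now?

June

Dividing 704 by 12 gives quotient 58 and remainder 8.
October + 8 months → June.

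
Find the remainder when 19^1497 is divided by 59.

26

Successive squares of 19 mod 59: 19^1≡19, 19^2≡7, 19^4≡49, 19^8≡41, 19^16≡29, 19^32≡15, 19^64≡48, 19^128≡3, 19^256≡9, 19^512≡22, 19^1024≡12.
Since 1497 = 1 + 8 + 16 + 64 + 128 + 256 + 1024 in binary, 19^1497 ≡ 19·41·29·48·3·9·12 ≡ 26 (mod 59).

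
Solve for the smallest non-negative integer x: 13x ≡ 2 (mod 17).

The inverse of 13 mod 17 is 4 (since 13·4 = 52 ≡ 1).
Multiplying both sides by 4: x ≡ 4·2 = 8 ≡ 8 (mod 17).

8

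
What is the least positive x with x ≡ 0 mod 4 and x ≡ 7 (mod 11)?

x ≡ 0 (mod 4) gives x ∈ {0, 4, 8, 12, 16, 20, 24, 28, …}.
The first of these with x mod 11 = 7 is 40.

40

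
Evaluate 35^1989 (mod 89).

Square-and-reduce mod 89: 35^1≡35, 35^2≡68, 35^4≡85, 35^8≡16, 35^16≡78, 35^32≡32, 35^64≡45, 35^128≡67, 35^256≡39, 35^512≡8, 35^1024≡64.
Since 1989 = 1 + 4 + 64 + 128 + 256 + 512 + 1024 in binary, 35^1989 ≡ 35·85·45·67·39·8·64 ≡ 63 (mod 89).

63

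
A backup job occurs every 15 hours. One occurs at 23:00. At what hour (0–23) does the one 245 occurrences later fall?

2

245·15 = 3675.
3675 mod 24 = 3 (since 153·24 = 3672).
(23 + 3) mod 24 = 2.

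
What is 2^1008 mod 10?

6

The units digit of 2^n cycles with period 4: 2, 4, 8, 6, …
1008 mod 4 = 0, so the last digit matches 2^4 = 6.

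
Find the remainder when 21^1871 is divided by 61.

32

By repeated squaring mod 61: 21^1≡21, 21^2≡14, 21^4≡13, 21^8≡47, 21^16≡13, 21^32≡47, 21^64≡13, 21^128≡47, 21^256≡13, 21^512≡47, 21^1024≡13.
Since 1871 = 1 + 2 + 4 + 8 + 64 + 256 + 512 + 1024 in binary, 21^1871 ≡ 21·14·13·47·13·13·47·13 ≡ 32 (mod 61).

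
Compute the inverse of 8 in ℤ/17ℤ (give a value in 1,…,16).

17 = 2·8 + 1
8 = 8·1 + 0
Back-substituting gives 8·15 ≡ 1 (mod 17).

15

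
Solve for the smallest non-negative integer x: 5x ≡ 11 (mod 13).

10

5⁻¹ ≡ 8 (mod 13) because 5·8 = 40 = 3·13 + 1.
So x ≡ 8·11 = 88 ≡ 10 (mod 13).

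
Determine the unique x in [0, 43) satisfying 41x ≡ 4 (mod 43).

41⁻¹ ≡ 21 (mod 43) because 41·21 = 861 = 20·43 + 1.
Multiplying both sides by 21: x ≡ 21·4 = 84 ≡ 41 (mod 43).

41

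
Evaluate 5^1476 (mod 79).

By repeated squaring mod 79: 5^1≡5, 5^2≡25, 5^4≡72, 5^8≡49, 5^16≡31, 5^32≡13, 5^64≡11, 5^128≡42, 5^256≡26, 5^512≡44, 5^1024≡40.
Since 1476 = 4 + 64 + 128 + 256 + 1024 in binary, 5^1476 ≡ 72·11·42·26·40 ≡ 65 (mod 79).

65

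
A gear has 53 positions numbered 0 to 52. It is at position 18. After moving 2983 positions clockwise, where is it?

33

2983 = 56·53 + 15, so 2983 mod 53 = 15.
(18 + 15) mod 53 = 33.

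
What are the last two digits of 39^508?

81

Square-and-reduce mod 100: 39^1≡39, 39^2≡21, 39^4≡41, 39^8≡81, 39^16≡61, 39^32≡21, 39^64≡41, 39^128≡81, 39^256≡61.
508 = 4 + 8 + 16 + 32 + 64 + 128 + 256, so 39^508 ≡ 41·81·61·21·41·81·61 ≡ 81 (mod 100).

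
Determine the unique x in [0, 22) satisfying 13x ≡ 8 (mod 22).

4

13⁻¹ ≡ 17 (mod 22) because 13·17 = 221 = 10·22 + 1.
So x ≡ 17·8 = 136 ≡ 4 (mod 22).
Check: 13·4 = 52 = 2·22 + 8.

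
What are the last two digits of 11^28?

By repeated squaring mod 100: 11^1≡11, 11^2≡21, 11^4≡41, 11^8≡81, 11^16≡61.
28 = 4 + 8 + 16, so 11^28 ≡ 41·81·61 ≡ 81 (mod 100).

81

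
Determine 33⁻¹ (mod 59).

59 = 1·33 + 26
33 = 1·26 + 7
26 = 3·7 + 5
7 = 1·5 + 2
5 = 2·2 + 1
2 = 2·1 + 0
Back-substituting gives 33·34 ≡ 1 (mod 59).

34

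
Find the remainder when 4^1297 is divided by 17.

Square-and-reduce mod 17: 4^1≡4, 4^2≡16, 4^4≡1, 4^8≡1, 4^16≡1, 4^32≡1, 4^64≡1, 4^128≡1, 4^256≡1, 4^512≡1, 4^1024≡1.
1297 = 1 + 16 + 256 + 1024, so 4^1297 ≡ 4·1·1·1 ≡ 4 (mod 17).

4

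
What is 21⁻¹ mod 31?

3

31 = 1·21 + 10
21 = 2·10 + 1
10 = 10·1 + 0
Back-substituting gives 21·3 ≡ 1 (mod 31).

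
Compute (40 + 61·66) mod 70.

6

61·66 = 4026.
Dividing 4026 by 70 gives quotient 57 and remainder 36.
(40 + 36) mod 70 = 6.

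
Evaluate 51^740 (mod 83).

By repeated squaring mod 83: 51^1≡51, 51^2≡28, 51^4≡37, 51^8≡41, 51^16≡21, 51^32≡26, 51^64≡12, 51^128≡61, 51^256≡69, 51^512≡30.
Since 740 = 4 + 32 + 64 + 128 + 512 in binary, 51^740 ≡ 37·26·12·61·30 ≡ 28 (mod 83).

28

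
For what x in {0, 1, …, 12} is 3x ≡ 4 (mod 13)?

10

The inverse of 3 mod 13 is 9 (since 3·9 = 27 ≡ 1).
Multiplying both sides by 9: x ≡ 9·4 = 36 ≡ 10 (mod 13).
Check: 3·10 = 30 = 2·13 + 4.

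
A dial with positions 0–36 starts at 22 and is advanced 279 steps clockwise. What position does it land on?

5

279 = 7·37 + 20, so 279 mod 37 = 20.
(22 + 20) mod 37 = 5.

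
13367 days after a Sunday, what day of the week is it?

Thursday

13367 mod 7 = 4 (since 1909·7 = 13363).
Sunday + 4 days → Thursday.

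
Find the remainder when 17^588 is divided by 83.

51

Successive squares of 17 mod 83: 17^1≡17, 17^2≡40, 17^4≡23, 17^8≡31, 17^16≡48, 17^32≡63, 17^64≡68, 17^128≡59, 17^256≡78, 17^512≡25.
588 = 4 + 8 + 64 + 512, so 17^588 ≡ 23·31·68·25 ≡ 51 (mod 83).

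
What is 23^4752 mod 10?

1

Powers of 3 mod 10 repeat with period 4: 3, 9, 7, 1.
4752 leaves remainder 0 on division by 4, so 23^4752 ends in 1.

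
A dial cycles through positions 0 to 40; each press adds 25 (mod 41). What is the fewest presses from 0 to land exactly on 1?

23

25·23 = 575 = 14·41 + 1, so 25⁻¹ ≡ 23 (mod 41).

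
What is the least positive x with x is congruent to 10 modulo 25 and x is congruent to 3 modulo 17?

x ≡ 3 (mod 17) gives x ∈ {3, 20, 37, 54, 71, 88, 105, 122, …}.
The first of these with x mod 25 = 10 is 360.

360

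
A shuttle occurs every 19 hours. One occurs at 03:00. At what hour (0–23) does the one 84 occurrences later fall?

15

84·19 = 1596.
1596 − 66·24 = 12, so 1596 ≡ 12 (mod 24).
(3 + 12) mod 24 = 15.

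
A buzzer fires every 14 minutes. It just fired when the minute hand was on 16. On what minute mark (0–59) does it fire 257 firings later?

14

257·14 = 3598.
Dividing 3598 by 60 gives quotient 59 and remainder 58.
(16 + 58) mod 60 = 14.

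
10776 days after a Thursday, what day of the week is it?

Sunday

10776 = 1539·7 + 3, so 10776 mod 7 = 3.
Thursday + 3 days → Sunday.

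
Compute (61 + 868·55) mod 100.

868·55 = 47740.
47740 = 477·100 + 40, so 47740 mod 100 = 40.
(61 + 40) mod 100 = 1.

1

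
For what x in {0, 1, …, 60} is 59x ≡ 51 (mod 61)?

5

59⁻¹ ≡ 30 (mod 61) because 59·30 = 1770 = 29·61 + 1.
Multiplying both sides by 30: x ≡ 30·51 = 1530 ≡ 5 (mod 61).
Check: 59·5 = 295 = 4·61 + 51.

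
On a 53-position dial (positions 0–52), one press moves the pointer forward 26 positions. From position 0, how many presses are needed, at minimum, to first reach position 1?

51

26·51 = 1326 = 25·53 + 1, so 26⁻¹ ≡ 51 (mod 53).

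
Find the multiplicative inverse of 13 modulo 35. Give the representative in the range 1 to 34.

27

13·27 = 351 = 10·35 + 1, so 13⁻¹ ≡ 27 (mod 35).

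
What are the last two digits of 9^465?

49

By repeated squaring mod 100: 9^1≡9, 9^2≡81, 9^4≡61, 9^8≡21, 9^16≡41, 9^32≡81, 9^64≡61, 9^128≡21, 9^256≡41.
Since 465 = 1 + 16 + 64 + 128 + 256 in binary, 9^465 ≡ 9·41·61·21·41 ≡ 49 (mod 100).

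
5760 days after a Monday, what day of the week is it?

Dividing 5760 by 7 gives quotient 822 and remainder 6.
Monday + 6 days → Sunday.

Sunday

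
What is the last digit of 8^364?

6

The units digit of 8^n cycles with period 4: 8, 4, 2, 6, …
364 mod 4 = 0, so the last digit matches 8^4 = 6.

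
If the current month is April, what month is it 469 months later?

May

469 mod 12 = 1 (since 39·12 = 468).
April + 1 month → May.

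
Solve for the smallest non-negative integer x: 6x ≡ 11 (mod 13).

4

6⁻¹ ≡ 11 (mod 13) because 6·11 = 66 = 5·13 + 1.
Multiplying both sides by 11: x ≡ 11·11 = 121 ≡ 4 (mod 13).
Check: 6·4 = 24 = 1·13 + 11.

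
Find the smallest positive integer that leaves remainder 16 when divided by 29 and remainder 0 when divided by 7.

Since 7·25 ≡ 1 (mod 29), take x = 0 + 7·((16−0)·25 mod 29) = 0 + 7·23 = 161.
Check: 161 mod 29 = 16, 161 mod 7 = 0.

161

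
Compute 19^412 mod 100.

Successive squares of 19 mod 100: 19^1≡19, 19^2≡61, 19^4≡21, 19^8≡41, 19^16≡81, 19^32≡61, 19^64≡21, 19^128≡41, 19^256≡81.
412 = 4 + 8 + 16 + 128 + 256, so 19^412 ≡ 21·41·81·41·81 ≡ 61 (mod 100).

61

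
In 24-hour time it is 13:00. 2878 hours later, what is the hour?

Dividing 2878 by 24 gives quotient 119 and remainder 22.
(13 + 22) mod 24 = 11.

11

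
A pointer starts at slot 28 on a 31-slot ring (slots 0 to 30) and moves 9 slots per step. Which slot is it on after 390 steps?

4

390·9 = 3510.
Dividing 3510 by 31 gives quotient 113 and remainder 7.
(28 + 7) mod 31 = 4.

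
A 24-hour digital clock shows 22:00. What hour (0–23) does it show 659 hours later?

659 − 27·24 = 11, so 659 ≡ 11 (mod 24).
(22 + 11) mod 24 = 9.

9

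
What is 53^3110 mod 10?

The units digit of 53^n cycles with period 4: 3, 9, 7, 1, …
3110 mod 4 = 2, so the last digit matches 3^2 = 9.

9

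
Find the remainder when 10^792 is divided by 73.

1

By repeated squaring mod 73: 10^1≡10, 10^2≡27, 10^4≡72, 10^8≡1, 10^16≡1, 10^32≡1, 10^64≡1, 10^128≡1, 10^256≡1, 10^512≡1.
792 = 8 + 16 + 256 + 512, so 10^792 ≡ 1·1·1·1 ≡ 1 (mod 73).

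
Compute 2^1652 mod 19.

6

Square-and-reduce mod 19: 2^1≡2, 2^2≡4, 2^4≡16, 2^8≡9, 2^16≡5, 2^32≡6, 2^64≡17, 2^128≡4, 2^256≡16, 2^512≡9, 2^1024≡5.
Since 1652 = 4 + 16 + 32 + 64 + 512 + 1024 in binary, 2^1652 ≡ 16·5·6·17·9·5 ≡ 6 (mod 19).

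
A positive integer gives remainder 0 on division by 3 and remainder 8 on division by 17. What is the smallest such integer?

42

Since 17·2 ≡ 1 (mod 3), take x = 8 + 17·((0−8)·2 mod 3) = 8 + 17·2 = 42.
Check: 42 mod 3 = 0, 42 mod 17 = 8.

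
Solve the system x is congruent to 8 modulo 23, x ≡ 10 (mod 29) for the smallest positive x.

445

Since 29·4 ≡ 1 (mod 23), take x = 10 + 29·((8−10)·4 mod 23) = 10 + 29·15 = 445.
Check: 445 mod 23 = 8, 445 mod 29 = 10.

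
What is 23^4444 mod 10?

1

Powers of 3 mod 10 repeat with period 4: 3, 9, 7, 1.
4444 mod 4 = 0, so the last digit matches 3^4 = 1.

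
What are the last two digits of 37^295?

93

By repeated squaring mod 100: 37^1≡37, 37^2≡69, 37^4≡61, 37^8≡21, 37^16≡41, 37^32≡81, 37^64≡61, 37^128≡21, 37^256≡41.
295 = 1 + 2 + 4 + 32 + 256, so 37^295 ≡ 37·69·61·81·41 ≡ 93 (mod 100).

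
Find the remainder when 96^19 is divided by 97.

96

By repeated squaring mod 97: 96^1≡96, 96^2≡1, 96^4≡1, 96^8≡1, 96^16≡1.
Since 19 = 1 + 2 + 16 in binary, 96^19 ≡ 96·1·1 ≡ 96 (mod 97).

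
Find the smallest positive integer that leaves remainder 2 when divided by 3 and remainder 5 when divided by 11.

x ≡ 2 (mod 3) gives x ∈ {2, 5}.
The first of these with x mod 11 = 5 is 5.

5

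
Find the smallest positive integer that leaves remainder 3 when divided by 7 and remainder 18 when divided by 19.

x ≡ 3 (mod 7) gives x ∈ {3, 10, 17, 24, 31, 38, 45, 52, …}.
The first of these with x mod 19 = 18 is 94.

94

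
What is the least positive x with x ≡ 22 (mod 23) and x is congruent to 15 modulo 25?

x ≡ 22 (mod 23) gives x ∈ {22, 45, 68, 91, 114, 137, 160, 183, …}.
The first of these with x mod 25 = 15 is 390.

390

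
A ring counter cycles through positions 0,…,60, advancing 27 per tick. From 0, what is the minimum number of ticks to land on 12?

27⁻¹ ≡ 52 (mod 61) because 27·52 = 1404 = 23·61 + 1.
So x ≡ 52·12 = 624 ≡ 14 (mod 61).

14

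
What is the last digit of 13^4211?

Powers of 3 mod 10 repeat with period 4: 3, 9, 7, 1.
4211 mod 4 = 3, so the last digit matches 3^3 = 7.

7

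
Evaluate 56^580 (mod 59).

Successive squares of 56 mod 59: 56^1≡56, 56^2≡9, 56^4≡22, 56^8≡12, 56^16≡26, 56^32≡27, 56^64≡21, 56^128≡28, 56^256≡17, 56^512≡53.
580 = 4 + 64 + 512, so 56^580 ≡ 22·21·53 ≡ 1 (mod 59).

1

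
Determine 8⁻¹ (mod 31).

4

8·4 = 32 = 1·31 + 1, so 8⁻¹ ≡ 4 (mod 31).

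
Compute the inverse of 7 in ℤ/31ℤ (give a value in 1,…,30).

31 = 4·7 + 3
7 = 2·3 + 1
3 = 3·1 + 0
Back-substituting gives 7·9 ≡ 1 (mod 31).

9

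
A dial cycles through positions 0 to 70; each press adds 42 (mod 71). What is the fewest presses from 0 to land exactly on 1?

22

71 = 1·42 + 29
42 = 1·29 + 13
29 = 2·13 + 3
13 = 4·3 + 1
3 = 3·1 + 0
Back-substituting gives 42·22 ≡ 1 (mod 71).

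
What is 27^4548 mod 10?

1

Powers of 7 mod 10 repeat with period 4: 7, 9, 3, 1.
4548 mod 4 = 0, so the last digit matches 7^4 = 1.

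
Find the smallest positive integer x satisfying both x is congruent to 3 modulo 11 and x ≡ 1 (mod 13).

Since 13·6 ≡ 1 (mod 11), take x = 1 + 13·((3−1)·6 mod 11) = 1 + 13·1 = 14.
Check: 14 mod 11 = 3, 14 mod 13 = 1.

14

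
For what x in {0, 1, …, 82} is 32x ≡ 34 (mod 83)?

32⁻¹ ≡ 13 (mod 83) because 32·13 = 416 = 5·83 + 1.
Multiplying both sides by 13: x ≡ 13·34 = 442 ≡ 27 (mod 83).

27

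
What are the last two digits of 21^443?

61

Successive squares of 21 mod 100: 21^1≡21, 21^2≡41, 21^4≡81, 21^8≡61, 21^16≡21, 21^32≡41, 21^64≡81, 21^128≡61, 21^256≡21.
Since 443 = 1 + 2 + 8 + 16 + 32 + 128 + 256 in binary, 21^443 ≡ 21·41·61·21·41·61·21 ≡ 61 (mod 100).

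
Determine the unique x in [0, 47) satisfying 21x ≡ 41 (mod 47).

The inverse of 21 mod 47 is 9 (since 21·9 = 189 ≡ 1).
Multiplying both sides by 9: x ≡ 9·41 = 369 ≡ 40 (mod 47).

40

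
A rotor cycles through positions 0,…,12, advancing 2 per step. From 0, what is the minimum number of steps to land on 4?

2

The inverse of 2 mod 13 is 7 (since 2·7 = 14 ≡ 1).
So x ≡ 7·4 = 28 ≡ 2 (mod 13).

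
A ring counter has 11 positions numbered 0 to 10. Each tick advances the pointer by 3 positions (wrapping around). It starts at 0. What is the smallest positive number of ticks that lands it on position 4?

5

3⁻¹ ≡ 4 (mod 11) because 3·4 = 12 = 1·11 + 1.
So x ≡ 4·4 = 16 ≡ 5 (mod 11).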